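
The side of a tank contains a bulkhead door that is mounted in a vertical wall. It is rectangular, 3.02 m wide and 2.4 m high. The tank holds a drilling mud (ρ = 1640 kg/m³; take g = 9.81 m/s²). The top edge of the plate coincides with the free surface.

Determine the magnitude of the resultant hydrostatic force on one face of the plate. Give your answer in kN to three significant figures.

γ = ρg = 1640 × 9.81 / 1000 = 16.0884 kN/m³.
The centroid lies 2.4/2 = 1.2 m below the top edge, so the centroid depth is h_c = 1.2 m.
A = 3.02 × 2.4 = 7.248 m².
Resultant F = γ·h_c·A = 16.0884 × 1.2 × 7.248 = 139.93 kN.

F ≈ 140 kN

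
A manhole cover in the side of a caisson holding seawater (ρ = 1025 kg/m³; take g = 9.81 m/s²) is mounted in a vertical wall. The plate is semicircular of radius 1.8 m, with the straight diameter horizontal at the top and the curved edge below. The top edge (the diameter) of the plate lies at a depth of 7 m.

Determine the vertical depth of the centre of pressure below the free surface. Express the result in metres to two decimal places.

h_p = 7.79 m

γ = ρg = 1025 × 9.81 / 1000 = 10.05525 kN/m³.
The centroid of a semicircle lies 4r/(3π) = 0.763944 m from the diameter, here below the top edge, so the centroid depth is h_c = 7 + 0.763944 = 7.76394 m.
A = πr²/2 = π × 1.8²/2 = 5.08938 m².
Resultant F = γ·h_c·A = 10.05525 × 7.76394 × 5.08938 = 397.32 kN.
I_c = (π/8 − 8/(9π))·r⁴ = 0.109757 × 1.8⁴ = 1.15219 m⁴.
Centre of pressure: y_p = y_c + I_c/(y_c·A) = 7.76394 + 1.15219/(7.76394 × 5.08938) = 7.76394 + 0.0291593 = 7.7931 m along the plane.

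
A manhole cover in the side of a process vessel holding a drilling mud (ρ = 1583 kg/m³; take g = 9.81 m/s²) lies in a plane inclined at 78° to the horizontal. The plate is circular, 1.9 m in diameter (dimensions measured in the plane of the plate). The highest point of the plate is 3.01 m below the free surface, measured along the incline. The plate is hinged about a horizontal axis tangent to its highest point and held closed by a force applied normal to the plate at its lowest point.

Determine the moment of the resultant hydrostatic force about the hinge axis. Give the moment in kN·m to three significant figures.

γ = ρg = 1583 × 9.81 / 1000 = 15.52923 kN/m³.
Let θ = 78° be the plate's angle to the horizontal; measure y along the incline from where the plane meets the free surface. Vertical depth h = y·sinθ with sinθ = 0.978148.
The centroid is at the centre, 0.95 m below the top of the plate, so y_c = 3.01 + 0.95 = 3.96 m and h_c = 3.96 × 0.978148 = 3.87347 m.
A = π(0.95)² = 2.83529 m².
Resultant F = γ·h_c·A = 15.52923 × 3.87347 × 2.83529 = 170.548 kN.
I_c = πr⁴/4 = π × 0.95⁴/4 = 0.639712 m⁴.
Centre of pressure: y_p = y_c + I_c/(y_c·A) = 3.96 + 0.639712/(3.96 × 2.83529) = 3.96 + 0.056976 = 4.01698 m along the plane.
The resultant acts 0.95 + 0.056976 = 1.00698 m (along the plate) below the hinge at the top edge, so the moment about the hinge is M = F × 1.00698 = 170.548 × 1.00698 = 171.738 kN·m.

M ≈ 172 kN·m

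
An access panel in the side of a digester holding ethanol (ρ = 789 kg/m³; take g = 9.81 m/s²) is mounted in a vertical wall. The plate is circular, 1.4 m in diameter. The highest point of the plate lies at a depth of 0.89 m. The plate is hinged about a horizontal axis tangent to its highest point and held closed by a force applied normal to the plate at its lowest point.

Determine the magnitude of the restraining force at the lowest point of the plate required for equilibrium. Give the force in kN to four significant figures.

P ≈ 10.51 kN

γ = ρg = 789 × 9.81 / 1000 = 7.74009 kN/m³.
The centroid is at the centre, 0.7 m below the top of the plate, so the centroid depth is h_c = 0.89 + 0.7 = 1.59 m.
A = π(0.7)² = 1.53938 m².
Resultant F = γ·h_c·A = 7.74009 × 1.59 × 1.53938 = 18.9448 kN.
I_c = πr⁴/4 = π × 0.7⁴/4 = 0.188574 m⁴.
Centre of pressure: y_p = y_c + I_c/(y_c·A) = 1.59 + 0.188574/(1.59 × 1.53938) = 1.59 + 0.077044 = 1.66704 m along the plane.
The resultant acts 0.7 + 0.077044 = 0.777044 m (along the plate) below the hinge at the top edge, so the moment about the hinge is M = F × 0.777044 = 18.9448 × 0.777044 = 14.7209 kN·m.
A normal force at the bottom, 1.4 m from the hinge, must supply this moment: P = 14.7209/1.4 = 10.5149 kN.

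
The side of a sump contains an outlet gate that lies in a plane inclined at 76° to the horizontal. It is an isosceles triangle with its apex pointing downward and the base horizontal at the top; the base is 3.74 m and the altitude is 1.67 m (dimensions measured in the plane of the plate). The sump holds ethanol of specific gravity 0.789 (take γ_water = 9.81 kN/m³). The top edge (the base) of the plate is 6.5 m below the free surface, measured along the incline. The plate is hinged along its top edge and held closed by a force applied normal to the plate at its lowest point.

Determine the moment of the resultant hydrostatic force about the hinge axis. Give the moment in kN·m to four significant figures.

γ = 0.789 × 9.81 = 7.74009 kN/m³.
Let θ = 76° be the plate's angle to the horizontal; measure y along the incline from where the plane meets the free surface. Vertical depth h = y·sinθ with sinθ = 0.970296.
With the apex down, the centroid sits h/3 = 1.67/3 = 0.556667 m below the base (the top edge), so y_c = 6.5 + 0.556667 = 7.05667 m and h_c = 7.05667 × 0.970296 = 6.84706 m.
A = ½ × 3.74 × 1.67 = 3.1229 m².
Resultant F = γ·h_c·A = 7.74009 × 6.84706 × 3.1229 = 165.504 kN.
I_c = b·h³/36 = 3.74 × 1.67³/36 = 0.483859 m⁴.
Centre of pressure: y_p = y_c + I_c/(y_c·A) = 7.05667 + 0.483859/(7.05667 × 3.1229) = 7.05667 + 0.0219564 = 7.07863 m along the plane.
The resultant acts 0.556667 + 0.0219564 = 0.578623 m (along the plate) below the hinge at the top edge, so the moment about the hinge is M = F × 0.578623 = 165.504 × 0.578623 = 95.7644 kN·m.

M ≈ 95.76 kN·m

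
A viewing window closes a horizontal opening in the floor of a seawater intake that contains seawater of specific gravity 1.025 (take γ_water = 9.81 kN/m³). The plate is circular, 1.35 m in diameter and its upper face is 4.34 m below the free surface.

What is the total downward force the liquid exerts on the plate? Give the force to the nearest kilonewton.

γ = 1.025 × 9.81 = 10.05525 kN/m³.
The plate is horizontal, so pressure is uniform at p = γ·h = 10.05525 × 4.34 = 43.6398 kN/m².
A = π(0.675)² = 1.43139 m².
F = p·A = 43.6398 × 1.43139 = 62.4656 kN.

F ≈ 62 kN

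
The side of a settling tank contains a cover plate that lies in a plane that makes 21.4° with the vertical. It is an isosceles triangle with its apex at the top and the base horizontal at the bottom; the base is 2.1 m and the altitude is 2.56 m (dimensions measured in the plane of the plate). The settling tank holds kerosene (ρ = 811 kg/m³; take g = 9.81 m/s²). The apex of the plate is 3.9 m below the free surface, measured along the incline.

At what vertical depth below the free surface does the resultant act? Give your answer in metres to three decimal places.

h_p = 5.281 m

γ = ρg = 811 × 9.81 / 1000 = 7.95591 kN/m³.
The plate makes 21.4° with the vertical, i.e. θ = 90° − 21.4° = 68.6° to the horizontal. Measuring y along the incline from the free-surface line, vertical depth h = y·sinθ with sinθ = 0.931056.
With the apex up, the centroid sits 2h/3 = 2 × 2.56/3 = 1.70667 m below the apex, so y_c = 3.9 + 1.70667 = 5.60667 m and h_c = 5.60667 × 0.931056 = 5.22012 m.
A = ½ × 2.1 × 2.56 = 2.688 m².
Resultant F = γ·h_c·A = 7.95591 × 5.22012 × 2.688 = 111.635 kN.
I_c = b·h³/36 = 2.1 × 2.56³/36 = 0.978671 m⁴.
Centre of pressure: y_p = y_c + I_c/(y_c·A) = 5.60667 + 0.978671/(5.60667 × 2.688) = 5.60667 + 0.0649385 = 5.67161 m along the plane.
Vertically, h_p = y_p·sinθ = 5.67161 × 0.931056 = 5.28059 m.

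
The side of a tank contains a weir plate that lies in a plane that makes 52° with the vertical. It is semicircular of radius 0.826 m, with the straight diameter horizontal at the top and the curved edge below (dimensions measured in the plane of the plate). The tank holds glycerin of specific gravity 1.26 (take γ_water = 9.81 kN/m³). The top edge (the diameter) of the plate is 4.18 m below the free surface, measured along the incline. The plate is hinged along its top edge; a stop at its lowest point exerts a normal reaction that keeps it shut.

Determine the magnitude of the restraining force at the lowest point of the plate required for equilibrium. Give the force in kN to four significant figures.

γ = 1.26 × 9.81 = 12.3606 kN/m³.
The plate makes 52° with the vertical, i.e. θ = 90° − 52° = 38° to the horizontal. Measuring y along the incline from the free-surface line, vertical depth h = y·sinθ with sinθ = 0.615661.
The centroid of a semicircle lies 4r/(3π) = 0.350565 m from the diameter, here below the top edge, so y_c = 4.18 + 0.350565 = 4.53056 m and h_c = 4.53056 × 0.615661 = 2.78929 m.
A = πr²/2 = π × 0.826²/2 = 1.07172 m².
Resultant F = γ·h_c·A = 12.3606 × 2.78929 × 1.07172 = 36.95 kN.
I_c = (π/8 − 8/(9π))·r⁴ = 0.109757 × 0.826⁴ = 0.0510919 m⁴.
Centre of pressure: y_p = y_c + I_c/(y_c·A) = 4.53056 + 0.0510919/(4.53056 × 1.07172) = 4.53056 + 0.0105225 = 4.54108 m along the plane.
The resultant acts 0.350565 + 0.0105225 = 0.361088 m (along the plate) below the hinge at the top edge, so the moment about the hinge is M = F × 0.361088 = 36.95 × 0.361088 = 13.3422 kN·m.
A normal force at the bottom, 0.826 m from the hinge, must supply this moment: P = 13.3422/0.826 = 16.1528 kN.

P ≈ 16.15 kN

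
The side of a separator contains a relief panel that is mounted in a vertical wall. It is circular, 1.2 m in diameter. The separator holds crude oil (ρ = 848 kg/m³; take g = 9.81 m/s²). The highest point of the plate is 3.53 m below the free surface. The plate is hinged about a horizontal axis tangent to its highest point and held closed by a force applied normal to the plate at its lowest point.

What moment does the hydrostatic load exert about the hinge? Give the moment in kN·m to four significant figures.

M ≈ 24.16 kN·m

γ = ρg = 848 × 9.81 / 1000 = 8.31888 kN/m³.
The centroid is at the centre, 0.6 m below the top of the plate, so the centroid depth is h_c = 3.53 + 0.6 = 4.13 m.
A = π(0.6)² = 1.13097 m².
Resultant F = γ·h_c·A = 8.31888 × 4.13 × 1.13097 = 38.8567 kN.
I_c = πr⁴/4 = π × 0.6⁴/4 = 0.101788 m⁴.
Centre of pressure: y_p = y_c + I_c/(y_c·A) = 4.13 + 0.101788/(4.13 × 1.13097) = 4.13 + 0.0217919 = 4.15179 m along the plane.
The resultant acts 0.6 + 0.0217919 = 0.621792 m (along the plate) below the hinge at the top edge, so the moment about the hinge is M = F × 0.621792 = 38.8567 × 0.621792 = 24.1608 kN·m.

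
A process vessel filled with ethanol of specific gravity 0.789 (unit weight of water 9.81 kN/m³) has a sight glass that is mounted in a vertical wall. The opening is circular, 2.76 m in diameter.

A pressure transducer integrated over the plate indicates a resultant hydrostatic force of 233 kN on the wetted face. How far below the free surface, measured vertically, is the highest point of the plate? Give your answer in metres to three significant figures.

d_top ≈ 3.65 m

γ = 0.789 × 9.81 = 7.74009 kN/m³.
A = π(1.38)² = 5.98285 m².
From F = γ·h_c·A, the centroid depth is h_c = 233/(7.74009 × 5.98285) = 5.03155 m.
The centroid is at the centre, 1.38 m below the top of the plate, so the highest point sits at h_top = 5.03155 − 1.38 = 3.65155 m below the surface.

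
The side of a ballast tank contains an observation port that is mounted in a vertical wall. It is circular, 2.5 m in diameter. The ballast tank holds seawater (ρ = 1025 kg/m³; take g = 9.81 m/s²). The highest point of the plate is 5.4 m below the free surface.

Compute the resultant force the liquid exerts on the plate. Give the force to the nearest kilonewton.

F ≈ 328 kN

γ = ρg = 1025 × 9.81 / 1000 = 10.05525 kN/m³.
The centroid is at the centre, 1.25 m below the top of the plate, so the centroid depth is h_c = 5.4 + 1.25 = 6.65 m.
A = π(1.25)² = 4.90874 m².
Resultant F = γ·h_c·A = 10.05525 × 6.65 × 4.90874 = 328.235 kN.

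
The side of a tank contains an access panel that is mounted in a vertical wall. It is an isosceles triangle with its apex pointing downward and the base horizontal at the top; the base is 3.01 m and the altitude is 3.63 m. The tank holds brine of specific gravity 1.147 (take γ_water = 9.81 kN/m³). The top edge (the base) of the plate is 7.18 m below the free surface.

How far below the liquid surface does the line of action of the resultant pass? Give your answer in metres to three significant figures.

γ = 1.147 × 9.81 = 11.25207 kN/m³.
With the apex down, the centroid sits h/3 = 3.63/3 = 1.21 m below the base (the top edge), so the centroid depth is h_c = 7.18 + 1.21 = 8.39 m.
A = ½ × 3.01 × 3.63 = 5.46315 m².
Resultant F = γ·h_c·A = 11.25207 × 8.39 × 5.46315 = 515.748 kN.
I_c = b·h³/36 = 3.01 × 3.63³/36 = 3.9993 m⁴.
Centre of pressure: y_p = y_c + I_c/(y_c·A) = 8.39 + 3.9993/(8.39 × 5.46315) = 8.39 + 0.0872527 = 8.47725 m along the plane.

h_p = 8.48 m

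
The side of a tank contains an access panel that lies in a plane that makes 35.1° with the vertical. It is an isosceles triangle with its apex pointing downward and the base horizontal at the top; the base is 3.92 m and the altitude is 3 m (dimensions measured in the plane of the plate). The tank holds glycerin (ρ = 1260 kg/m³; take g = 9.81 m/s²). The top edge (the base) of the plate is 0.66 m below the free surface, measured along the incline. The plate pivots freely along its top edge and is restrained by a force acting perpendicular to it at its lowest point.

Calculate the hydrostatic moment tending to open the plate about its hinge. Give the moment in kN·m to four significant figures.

M ≈ 128.4 kN·m

γ = ρg = 1260 × 9.81 / 1000 = 12.3606 kN/m³.
The plate makes 35.1° with the vertical, i.e. θ = 90° − 35.1° = 54.9° to the horizontal. Measuring y along the incline from the free-surface line, vertical depth h = y·sinθ with sinθ = 0.818150.
With the apex down, the centroid sits h/3 = 3/3 = 1 m below the base (the top edge), so y_c = 0.66 + 1 = 1.66 m and h_c = 1.66 × 0.818150 = 1.35813 m.
A = ½ × 3.92 × 3 = 5.88 m².
Resultant F = γ·h_c·A = 12.3606 × 1.35813 × 5.88 = 98.7093 kN.
I_c = b·h³/36 = 3.92 × 3³/36 = 2.94 m⁴.
Centre of pressure: y_p = y_c + I_c/(y_c·A) = 1.66 + 2.94/(1.66 × 5.88) = 1.66 + 0.301205 = 1.9612 m along the plane.
The resultant acts 1 + 0.301205 = 1.3012 m (along the plate) below the hinge at the top edge, so the moment about the hinge is M = F × 1.3012 = 98.7093 × 1.3012 = 128.441 kN·m.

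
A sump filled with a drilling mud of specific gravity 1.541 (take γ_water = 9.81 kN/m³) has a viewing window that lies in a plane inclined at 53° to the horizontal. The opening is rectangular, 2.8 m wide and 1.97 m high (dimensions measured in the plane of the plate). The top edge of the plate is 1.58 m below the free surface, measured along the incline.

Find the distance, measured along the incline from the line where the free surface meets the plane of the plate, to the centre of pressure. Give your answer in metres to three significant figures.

y_p = 2.69 m

γ = 1.541 × 9.81 = 15.11721 kN/m³.
Let θ = 53° be the plate's angle to the horizontal; measure y along the incline from where the plane meets the free surface. Vertical depth h = y·sinθ with sinθ = 0.798636.
The centroid lies 1.97/2 = 0.985 m below the top edge, so y_c = 1.58 + 0.985 = 2.565 m and h_c = 2.565 × 0.798636 = 2.0485 m.
A = 2.8 × 1.97 = 5.516 m².
Resultant F = γ·h_c·A = 15.11721 × 2.0485 × 5.516 = 170.817 kN.
I_c = b·h³/12 = 2.8 × 1.97³/12 = 1.78392 m⁴.
Centre of pressure: y_p = y_c + I_c/(y_c·A) = 2.565 + 1.78392/(2.565 × 5.516) = 2.565 + 0.126085 = 2.69109 m along the plane.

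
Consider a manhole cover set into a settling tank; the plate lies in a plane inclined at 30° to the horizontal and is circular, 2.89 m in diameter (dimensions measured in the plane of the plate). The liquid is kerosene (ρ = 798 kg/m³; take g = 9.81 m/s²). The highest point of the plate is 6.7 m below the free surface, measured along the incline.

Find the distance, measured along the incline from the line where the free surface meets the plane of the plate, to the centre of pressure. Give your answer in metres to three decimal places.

γ = ρg = 798 × 9.81 / 1000 = 7.82838 kN/m³.
Let θ = 30° be the plate's angle to the horizontal; measure y along the incline from where the plane meets the free surface. Vertical depth h = y·sinθ with sinθ = 0.500000.
The centroid is at the centre, 1.445 m below the top of the plate, so y_c = 6.7 + 1.445 = 8.145 m and h_c = 8.145 × 0.500000 = 4.0725 m.
A = π(1.445)² = 6.55972 m².
Resultant F = γ·h_c·A = 7.82838 × 4.0725 × 6.55972 = 209.131 kN.
I_c = πr⁴/4 = π × 1.445⁴/4 = 3.42422 m⁴.
Centre of pressure: y_p = y_c + I_c/(y_c·A) = 8.145 + 3.42422/(8.145 × 6.55972) = 8.145 + 0.0640893 = 8.20909 m along the plane.

y_p = 8.209 m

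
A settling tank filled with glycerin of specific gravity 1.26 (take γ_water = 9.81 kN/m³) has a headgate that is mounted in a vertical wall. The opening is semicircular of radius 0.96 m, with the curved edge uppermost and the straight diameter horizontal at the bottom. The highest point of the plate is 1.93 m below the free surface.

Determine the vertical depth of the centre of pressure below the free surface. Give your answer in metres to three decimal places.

γ = 1.26 × 9.81 = 12.3606 kN/m³.
The centroid lies 4r/(3π) = 0.407437 m above the diameter, so r − 4r/(3π) = 0.96 − 0.407437 = 0.552563 m below the topmost point, so the centroid depth is h_c = 1.93 + 0.552563 = 2.48256 m.
A = πr²/2 = π × 0.96²/2 = 1.44765 m².
Resultant F = γ·h_c·A = 12.3606 × 2.48256 × 1.44765 = 44.4225 kN.
I_c = (π/8 − 8/(9π))·r⁴ = 0.109757 × 0.96⁴ = 0.0932217 m⁴.
Centre of pressure: y_p = y_c + I_c/(y_c·A) = 2.48256 + 0.0932217/(2.48256 × 1.44765) = 2.48256 + 0.025939 = 2.5085 m along the plane.

h_p = 2.509 m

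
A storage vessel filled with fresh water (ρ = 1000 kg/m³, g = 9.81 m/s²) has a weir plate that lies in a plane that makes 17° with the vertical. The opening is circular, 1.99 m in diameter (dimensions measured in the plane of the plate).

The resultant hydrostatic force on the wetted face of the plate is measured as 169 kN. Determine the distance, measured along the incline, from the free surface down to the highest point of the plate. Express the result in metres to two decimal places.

γ = ρg = 1000 × 9.81 = 9810 N/m³ = 9.81 kN/m³.
A = π(0.995)² = 3.11026 m².
From F = γ·h_c·A, the centroid depth is h_c = 169/(9.81 × 3.11026) = 5.53887 m.
The plate makes 17° with the vertical, i.e. θ = 90° − 17° = 73° to the horizontal. Measuring y along the incline from the free-surface line, vertical depth h = y·sinθ with sinθ = 0.956305.
Along the incline, y_c = h_c/sinθ = 5.53887/0.956305 = 5.79195 m.
The centroid is at the centre, 0.995 m below the top of the plate, so the highest point sits at y_top = 5.79195 − 0.995 = 4.79695 m along the incline.

y_top ≈ 4.80 m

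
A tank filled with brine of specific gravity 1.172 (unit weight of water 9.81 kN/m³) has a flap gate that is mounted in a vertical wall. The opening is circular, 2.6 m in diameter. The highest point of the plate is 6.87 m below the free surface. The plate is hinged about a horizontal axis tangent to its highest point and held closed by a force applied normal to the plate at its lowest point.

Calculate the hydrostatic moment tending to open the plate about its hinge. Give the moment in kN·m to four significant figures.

M ≈ 674.1 kN·m

γ = 1.172 × 9.81 = 11.49732 kN/m³.
The centroid is at the centre, 1.3 m below the top of the plate, so the centroid depth is h_c = 6.87 + 1.3 = 8.17 m.
A = π(1.3)² = 5.30929 m².
Resultant F = γ·h_c·A = 11.49732 × 8.17 × 5.30929 = 498.718 kN.
I_c = πr⁴/4 = π × 1.3⁴/4 = 2.24318 m⁴.
Centre of pressure: y_p = y_c + I_c/(y_c·A) = 8.17 + 2.24318/(8.17 × 5.30929) = 8.17 + 0.0517137 = 8.22171 m along the plane.
The resultant acts 1.3 + 0.0517137 = 1.35171 m (along the plate) below the hinge at the top edge, so the moment about the hinge is M = F × 1.35171 = 498.718 × 1.35171 = 674.122 kN·m.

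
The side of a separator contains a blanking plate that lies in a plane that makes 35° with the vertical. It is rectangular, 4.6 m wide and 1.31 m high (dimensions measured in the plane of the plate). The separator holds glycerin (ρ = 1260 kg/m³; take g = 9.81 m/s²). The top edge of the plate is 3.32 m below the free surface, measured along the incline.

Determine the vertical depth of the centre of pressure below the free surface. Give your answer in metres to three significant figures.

h_p = 3.29 m

γ = ρg = 1260 × 9.81 / 1000 = 12.3606 kN/m³.
The plate makes 35° with the vertical, i.e. θ = 90° − 35° = 55° to the horizontal. Measuring y along the incline from the free-surface line, vertical depth h = y·sinθ with sinθ = 0.819152.
The centroid lies 1.31/2 = 0.655 m below the top edge, so y_c = 3.32 + 0.655 = 3.975 m and h_c = 3.975 × 0.819152 = 3.25613 m.
A = 4.6 × 1.31 = 6.026 m².
Resultant F = γ·h_c·A = 12.3606 × 3.25613 × 6.026 = 242.533 kN.
I_c = b·h³/12 = 4.6 × 1.31³/12 = 0.861768 m⁴.
Centre of pressure: y_p = y_c + I_c/(y_c·A) = 3.975 + 0.861768/(3.975 × 6.026) = 3.975 + 0.0359769 = 4.01098 m along the plane.
Vertically, h_p = y_p·sinθ = 4.01098 × 0.819152 = 3.2856 m.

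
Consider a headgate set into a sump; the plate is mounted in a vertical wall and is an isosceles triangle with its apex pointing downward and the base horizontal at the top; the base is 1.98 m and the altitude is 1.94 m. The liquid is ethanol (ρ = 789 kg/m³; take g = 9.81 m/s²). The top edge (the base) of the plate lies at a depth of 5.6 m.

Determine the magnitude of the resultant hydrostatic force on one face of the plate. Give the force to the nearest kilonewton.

F ≈ 93 kN

γ = ρg = 789 × 9.81 / 1000 = 7.74009 kN/m³.
With the apex down, the centroid sits h/3 = 1.94/3 = 0.646667 m below the base (the top edge), so the centroid depth is h_c = 5.6 + 0.646667 = 6.24667 m.
A = ½ × 1.98 × 1.94 = 1.9206 m².
Resultant F = γ·h_c·A = 7.74009 × 6.24667 × 1.9206 = 92.8606 kN.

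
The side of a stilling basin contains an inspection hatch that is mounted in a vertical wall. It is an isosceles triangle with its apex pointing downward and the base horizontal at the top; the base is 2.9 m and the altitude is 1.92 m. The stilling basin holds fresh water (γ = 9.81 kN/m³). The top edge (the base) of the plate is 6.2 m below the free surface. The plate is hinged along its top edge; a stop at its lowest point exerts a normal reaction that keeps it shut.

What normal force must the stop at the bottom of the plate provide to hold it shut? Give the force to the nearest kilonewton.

γ = 9.81 kN/m³.
With the apex down, the centroid sits h/3 = 1.92/3 = 0.64 m below the base (the top edge), so the centroid depth is h_c = 6.2 + 0.64 = 6.84 m.
A = ½ × 2.9 × 1.92 = 2.784 m².
Resultant F = γ·h_c·A = 9.81 × 6.84 × 2.784 = 186.808 kN.
I_c = b·h³/36 = 2.9 × 1.92³/36 = 0.570163 m⁴.
Centre of pressure: y_p = y_c + I_c/(y_c·A) = 6.84 + 0.570163/(6.84 × 2.784) = 6.84 + 0.0299415 = 6.86994 m along the plane.
The resultant acts 0.64 + 0.0299415 = 0.669941 m (along the plate) below the hinge at the top edge, so the moment about the hinge is M = F × 0.669941 = 186.808 × 0.669941 = 125.15 kN·m.
A normal force at the bottom, 1.92 m from the hinge, must supply this moment: P = 125.15/1.92 = 65.1823 kN.

P ≈ 65 kN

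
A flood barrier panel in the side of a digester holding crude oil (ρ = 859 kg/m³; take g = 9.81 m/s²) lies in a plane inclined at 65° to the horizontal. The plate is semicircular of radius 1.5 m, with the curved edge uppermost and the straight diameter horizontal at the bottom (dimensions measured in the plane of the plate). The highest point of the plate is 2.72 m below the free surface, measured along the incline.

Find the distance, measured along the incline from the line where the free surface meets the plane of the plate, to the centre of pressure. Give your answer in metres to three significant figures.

y_p = 3.63 m

γ = ρg = 859 × 9.81 / 1000 = 8.42679 kN/m³.
Let θ = 65° be the plate's angle to the horizontal; measure y along the incline from where the plane meets the free surface. Vertical depth h = y·sinθ with sinθ = 0.906308.
The centroid lies 4r/(3π) = 0.63662 m above the diameter, so r − 4r/(3π) = 1.5 − 0.63662 = 0.86338 m below the topmost point, so y_c = 2.72 + 0.86338 = 3.58338 m and h_c = 3.58338 × 0.906308 = 3.24765 m.
A = πr²/2 = π × 1.5²/2 = 3.53429 m².
Resultant F = γ·h_c·A = 8.42679 × 3.24765 × 3.53429 = 96.7238 kN.
I_c = (π/8 − 8/(9π))·r⁴ = 0.109757 × 1.5⁴ = 0.555645 m⁴.
Centre of pressure: y_p = y_c + I_c/(y_c·A) = 3.58338 + 0.555645/(3.58338 × 3.53429) = 3.58338 + 0.0438735 = 3.62725 m along the plane.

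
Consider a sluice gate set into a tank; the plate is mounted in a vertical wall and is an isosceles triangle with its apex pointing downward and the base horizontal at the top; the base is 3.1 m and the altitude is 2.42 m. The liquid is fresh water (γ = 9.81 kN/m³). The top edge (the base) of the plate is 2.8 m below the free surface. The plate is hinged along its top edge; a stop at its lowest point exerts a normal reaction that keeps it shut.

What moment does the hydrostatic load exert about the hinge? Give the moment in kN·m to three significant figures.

M ≈ 119 kN·m

γ = 9.81 kN/m³.
With the apex down, the centroid sits h/3 = 2.42/3 = 0.806667 m below the base (the top edge), so the centroid depth is h_c = 2.8 + 0.806667 = 3.60667 m.
A = ½ × 3.1 × 2.42 = 3.751 m².
Resultant F = γ·h_c·A = 9.81 × 3.60667 × 3.751 = 132.716 kN.
I_c = b·h³/36 = 3.1 × 2.42³/36 = 1.22041 m⁴.
Centre of pressure: y_p = y_c + I_c/(y_c·A) = 3.60667 + 1.22041/(3.60667 × 3.751) = 3.60667 + 0.0902095 = 3.69688 m along the plane.
The resultant acts 0.806667 + 0.0902095 = 0.896877 m (along the plate) below the hinge at the top edge, so the moment about the hinge is M = F × 0.896877 = 132.716 × 0.896877 = 119.03 kN·m.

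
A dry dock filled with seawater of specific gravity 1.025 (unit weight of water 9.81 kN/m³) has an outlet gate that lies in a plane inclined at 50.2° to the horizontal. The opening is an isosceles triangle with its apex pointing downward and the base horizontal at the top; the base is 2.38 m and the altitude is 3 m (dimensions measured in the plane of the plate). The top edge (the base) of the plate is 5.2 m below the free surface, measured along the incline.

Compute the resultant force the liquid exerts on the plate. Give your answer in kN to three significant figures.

F ≈ 171 kN

γ = 1.025 × 9.81 = 10.05525 kN/m³.
Let θ = 50.2° be the plate's angle to the horizontal; measure y along the incline from where the plane meets the free surface. Vertical depth h = y·sinθ with sinθ = 0.768284.
With the apex down, the centroid sits h/3 = 3/3 = 1 m below the base (the top edge), so y_c = 5.2 + 1 = 6.2 m and h_c = 6.2 × 0.768284 = 4.76336 m.
A = ½ × 2.38 × 3 = 3.57 m².
Resultant F = γ·h_c·A = 10.05525 × 4.76336 × 3.57 = 170.991 kN.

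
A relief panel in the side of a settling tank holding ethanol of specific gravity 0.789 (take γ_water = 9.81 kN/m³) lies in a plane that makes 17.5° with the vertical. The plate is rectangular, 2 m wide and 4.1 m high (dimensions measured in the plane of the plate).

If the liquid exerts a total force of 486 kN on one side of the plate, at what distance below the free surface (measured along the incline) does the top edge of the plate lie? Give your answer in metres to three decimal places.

y_top ≈ 5.979 m

γ = 0.789 × 9.81 = 7.74009 kN/m³.
A = 2 × 4.1 = 8.2 m².
From F = γ·h_c·A, the centroid depth is h_c = 486/(7.74009 × 8.2) = 7.65731 m.
The plate makes 17.5° with the vertical, i.e. θ = 90° − 17.5° = 72.5° to the horizontal. Measuring y along the incline from the free-surface line, vertical depth h = y·sinθ with sinθ = 0.953717.
Along the incline, y_c = h_c/sinθ = 7.65731/0.953717 = 8.02891 m.
The centroid lies 4.1/2 = 2.05 m below the top edge, so the top edge sits at y_top = 8.02891 − 2.05 = 5.97891 m along the incline.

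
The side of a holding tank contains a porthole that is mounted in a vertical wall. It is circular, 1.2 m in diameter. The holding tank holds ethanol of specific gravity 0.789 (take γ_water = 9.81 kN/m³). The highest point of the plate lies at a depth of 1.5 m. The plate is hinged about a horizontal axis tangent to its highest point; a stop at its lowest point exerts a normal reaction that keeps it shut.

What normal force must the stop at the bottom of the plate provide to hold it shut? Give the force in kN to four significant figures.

P ≈ 9.848 kN

γ = 0.789 × 9.81 = 7.74009 kN/m³.
The centroid is at the centre, 0.6 m below the top of the plate, so the centroid depth is h_c = 1.5 + 0.6 = 2.1 m.
A = π(0.6)² = 1.13097 m².
Resultant F = γ·h_c·A = 7.74009 × 2.1 × 1.13097 = 18.383 kN.
I_c = πr⁴/4 = π × 0.6⁴/4 = 0.101788 m⁴.
Centre of pressure: y_p = y_c + I_c/(y_c·A) = 2.1 + 0.101788/(2.1 × 1.13097) = 2.1 + 0.0428574 = 2.14286 m along the plane.
The resultant acts 0.6 + 0.0428574 = 0.642857 m (along the plate) below the hinge at the top edge, so the moment about the hinge is M = F × 0.642857 = 18.383 × 0.642857 = 11.8176 kN·m.
A normal force at the bottom, 1.2 m from the hinge, must supply this moment: P = 11.8176/1.2 = 9.848 kN.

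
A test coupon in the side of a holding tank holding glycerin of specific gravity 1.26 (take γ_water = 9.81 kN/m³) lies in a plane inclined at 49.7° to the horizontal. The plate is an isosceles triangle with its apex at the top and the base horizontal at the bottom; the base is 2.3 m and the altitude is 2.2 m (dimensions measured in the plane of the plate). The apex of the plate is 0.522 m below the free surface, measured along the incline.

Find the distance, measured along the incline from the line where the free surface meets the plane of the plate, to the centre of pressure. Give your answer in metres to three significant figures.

y_p = 2.12 m

γ = 1.26 × 9.81 = 12.3606 kN/m³.
Let θ = 49.7° be the plate's angle to the horizontal; measure y along the incline from where the plane meets the free surface. Vertical depth h = y·sinθ with sinθ = 0.762668.
With the apex up, the centroid sits 2h/3 = 2 × 2.2/3 = 1.46667 m below the apex, so y_c = 0.522 + 1.46667 = 1.98867 m and h_c = 1.98867 × 0.762668 = 1.51669 m.
A = ½ × 2.3 × 2.2 = 2.53 m².
Resultant F = γ·h_c·A = 12.3606 × 1.51669 × 2.53 = 47.4304 kN.
I_c = b·h³/36 = 2.3 × 2.2³/36 = 0.680289 m⁴.
Centre of pressure: y_p = y_c + I_c/(y_c·A) = 1.98867 + 0.680289/(1.98867 × 2.53) = 1.98867 + 0.13521 = 2.12388 m along the plane.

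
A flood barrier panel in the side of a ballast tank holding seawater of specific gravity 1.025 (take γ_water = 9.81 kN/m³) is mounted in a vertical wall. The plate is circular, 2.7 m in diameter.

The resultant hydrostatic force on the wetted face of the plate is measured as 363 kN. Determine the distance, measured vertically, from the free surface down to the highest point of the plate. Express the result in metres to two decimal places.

d_top ≈ 4.96 m

γ = 1.025 × 9.81 = 10.05525 kN/m³.
A = π(1.35)² = 5.72555 m².
From F = γ·h_c·A, the centroid depth is h_c = 363/(10.05525 × 5.72555) = 6.30517 m.
The centroid is at the centre, 1.35 m below the top of the plate, so the highest point sits at h_top = 6.30517 − 1.35 = 4.95517 m below the surface.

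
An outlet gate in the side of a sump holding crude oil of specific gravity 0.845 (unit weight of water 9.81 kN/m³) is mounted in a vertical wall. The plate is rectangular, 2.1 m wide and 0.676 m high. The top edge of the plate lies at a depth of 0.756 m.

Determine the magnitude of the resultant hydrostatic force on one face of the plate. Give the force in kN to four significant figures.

F ≈ 12.87 kN

γ = 0.845 × 9.81 = 8.28945 kN/m³.
The centroid lies 0.676/2 = 0.338 m below the top edge, so the centroid depth is h_c = 0.756 + 0.338 = 1.094 m.
A = 2.1 × 0.676 = 1.4196 m².
Resultant F = γ·h_c·A = 8.28945 × 1.094 × 1.4196 = 12.8739 kN.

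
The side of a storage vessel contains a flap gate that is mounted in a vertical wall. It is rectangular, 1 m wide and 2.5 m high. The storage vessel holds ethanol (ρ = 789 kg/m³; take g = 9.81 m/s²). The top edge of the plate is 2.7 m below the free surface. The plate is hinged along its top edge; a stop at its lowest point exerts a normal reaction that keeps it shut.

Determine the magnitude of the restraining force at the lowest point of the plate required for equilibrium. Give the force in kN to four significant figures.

P ≈ 42.25 kN

γ = ρg = 789 × 9.81 / 1000 = 7.74009 kN/m³.
The centroid lies 2.5/2 = 1.25 m below the top edge, so the centroid depth is h_c = 2.7 + 1.25 = 3.95 m.
A = 1 × 2.5 = 2.5 m².
Resultant F = γ·h_c·A = 7.74009 × 3.95 × 2.5 = 76.4334 kN.
I_c = b·h³/12 = 1 × 2.5³/12 = 1.30208 m⁴.
Centre of pressure: y_p = y_c + I_c/(y_c·A) = 3.95 + 1.30208/(3.95 × 2.5) = 3.95 + 0.131856 = 4.08186 m along the plane.
The resultant acts 1.25 + 0.131856 = 1.38186 m (along the plate) below the hinge at the top edge, so the moment about the hinge is M = F × 1.38186 = 76.4334 × 1.38186 = 105.62 kN·m.
A normal force at the bottom, 2.5 m from the hinge, must supply this moment: P = 105.62/2.5 = 42.248 kN.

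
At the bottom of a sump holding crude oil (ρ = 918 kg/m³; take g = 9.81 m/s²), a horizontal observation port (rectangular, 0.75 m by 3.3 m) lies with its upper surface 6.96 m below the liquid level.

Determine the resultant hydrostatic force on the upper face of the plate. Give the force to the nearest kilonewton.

F ≈ 155 kN

γ = ρg = 918 × 9.81 / 1000 = 9.00558 kN/m³.
The plate is horizontal, so pressure is uniform at p = γ·h = 9.00558 × 6.96 = 62.6788 kN/m².
A = 0.75 × 3.3 = 2.475 m².
F = p·A = 62.6788 × 2.475 = 155.13 kN.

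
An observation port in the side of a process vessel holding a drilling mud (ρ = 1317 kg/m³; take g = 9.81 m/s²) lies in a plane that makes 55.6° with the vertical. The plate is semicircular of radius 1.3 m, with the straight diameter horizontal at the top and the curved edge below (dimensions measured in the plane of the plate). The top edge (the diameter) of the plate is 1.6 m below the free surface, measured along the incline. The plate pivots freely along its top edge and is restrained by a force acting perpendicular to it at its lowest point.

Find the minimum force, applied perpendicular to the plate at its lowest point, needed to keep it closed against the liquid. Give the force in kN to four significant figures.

γ = ρg = 1317 × 9.81 / 1000 = 12.91977 kN/m³.
The plate makes 55.6° with the vertical, i.e. θ = 90° − 55.6° = 34.4° to the horizontal. Measuring y along the incline from the free-surface line, vertical depth h = y·sinθ with sinθ = 0.564967.
The centroid of a semicircle lies 4r/(3π) = 0.551737 m from the diameter, here below the top edge, so y_c = 1.6 + 0.551737 = 2.15174 m and h_c = 2.15174 × 0.564967 = 1.21566 m.
A = πr²/2 = π × 1.3²/2 = 2.65465 m².
Resultant F = γ·h_c·A = 12.91977 × 1.21566 × 2.65465 = 41.6941 kN.
I_c = (π/8 − 8/(9π))·r⁴ = 0.109757 × 1.3⁴ = 0.313477 m⁴.
Centre of pressure: y_p = y_c + I_c/(y_c·A) = 2.15174 + 0.313477/(2.15174 × 2.65465) = 2.15174 + 0.0548793 = 2.20662 m along the plane.
The resultant acts 0.551737 + 0.0548793 = 0.606616 m (along the plate) below the hinge at the top edge, so the moment about the hinge is M = F × 0.606616 = 41.6941 × 0.606616 = 25.2923 kN·m.
A normal force at the bottom, 1.3 m from the hinge, must supply this moment: P = 25.2923/1.3 = 19.4556 kN.

P ≈ 19.46 kN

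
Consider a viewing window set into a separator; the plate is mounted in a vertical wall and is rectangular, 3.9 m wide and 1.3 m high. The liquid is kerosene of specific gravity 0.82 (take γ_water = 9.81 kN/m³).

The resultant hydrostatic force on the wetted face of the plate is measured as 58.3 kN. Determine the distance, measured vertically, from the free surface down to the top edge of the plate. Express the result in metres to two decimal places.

d_top ≈ 0.78 m

γ = 0.82 × 9.81 = 8.0442 kN/m³.
A = 3.9 × 1.3 = 5.07 m².
From F = γ·h_c·A, the centroid depth is h_c = 58.3/(8.0442 × 5.07) = 1.42948 m.
The centroid lies 1.3/2 = 0.65 m below the top edge, so the top edge sits at h_top = 1.42948 − 0.65 = 0.77948 m below the surface.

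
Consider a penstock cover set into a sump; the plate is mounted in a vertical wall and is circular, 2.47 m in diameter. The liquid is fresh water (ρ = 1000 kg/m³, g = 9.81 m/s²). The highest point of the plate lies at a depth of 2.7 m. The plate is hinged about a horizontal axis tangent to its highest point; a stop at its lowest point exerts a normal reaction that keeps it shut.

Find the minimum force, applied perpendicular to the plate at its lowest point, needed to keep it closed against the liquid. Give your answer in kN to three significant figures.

P ≈ 99.7 kN

γ = ρg = 1000 × 9.81 = 9810 N/m³ = 9.81 kN/m³.
The centroid is at the centre, 1.235 m below the top of the plate, so the centroid depth is h_c = 2.7 + 1.235 = 3.935 m.
A = π(1.235)² = 4.79164 m².
Resultant F = γ·h_c·A = 9.81 × 3.935 × 4.79164 = 184.969 kN.
I_c = πr⁴/4 = π × 1.235⁴/4 = 1.82708 m⁴.
Centre of pressure: y_p = y_c + I_c/(y_c·A) = 3.935 + 1.82708/(3.935 × 4.79164) = 3.935 + 0.0969011 = 4.0319 m along the plane.
The resultant acts 1.235 + 0.0969011 = 1.3319 m (along the plate) below the hinge at the top edge, so the moment about the hinge is M = F × 1.3319 = 184.969 × 1.3319 = 246.36 kN·m.
A normal force at the bottom, 2.47 m from the hinge, must supply this moment: P = 246.36/2.47 = 99.7409 kN.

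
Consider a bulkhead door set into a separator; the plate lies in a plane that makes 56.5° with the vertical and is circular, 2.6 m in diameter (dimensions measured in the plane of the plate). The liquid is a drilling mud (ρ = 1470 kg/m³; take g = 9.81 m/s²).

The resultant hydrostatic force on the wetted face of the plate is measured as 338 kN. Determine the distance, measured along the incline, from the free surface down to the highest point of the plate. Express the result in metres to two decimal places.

γ = ρg = 1470 × 9.81 / 1000 = 14.4207 kN/m³.
A = π(1.3)² = 5.30929 m².
From F = γ·h_c·A, the centroid depth is h_c = 338/(14.4207 × 5.30929) = 4.41463 m.
The plate makes 56.5° with the vertical, i.e. θ = 90° − 56.5° = 33.5° to the horizontal. Measuring y along the incline from the free-surface line, vertical depth h = y·sinθ with sinθ = 0.551937.
Along the incline, y_c = h_c/sinθ = 4.41463/0.551937 = 7.99843 m.
The centroid is at the centre, 1.3 m below the top of the plate, so the highest point sits at y_top = 7.99843 − 1.3 = 6.69843 m along the incline.

y_top ≈ 6.70 m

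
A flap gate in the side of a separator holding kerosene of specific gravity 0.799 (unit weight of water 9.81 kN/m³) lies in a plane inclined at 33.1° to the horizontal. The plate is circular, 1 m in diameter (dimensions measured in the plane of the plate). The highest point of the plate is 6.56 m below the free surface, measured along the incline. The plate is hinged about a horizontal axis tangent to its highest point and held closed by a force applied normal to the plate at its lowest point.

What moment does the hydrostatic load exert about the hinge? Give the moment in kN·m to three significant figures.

M ≈ 12.1 kN·m

γ = 0.799 × 9.81 = 7.83819 kN/m³.
Let θ = 33.1° be the plate's angle to the horizontal; measure y along the incline from where the plane meets the free surface. Vertical depth h = y·sinθ with sinθ = 0.546102.
The centroid is at the centre, 0.5 m below the top of the plate, so y_c = 6.56 + 0.5 = 7.06 m and h_c = 7.06 × 0.546102 = 3.85548 m.
A = π(0.5)² = 0.785398 m².
Resultant F = γ·h_c·A = 7.83819 × 3.85548 × 0.785398 = 23.7347 kN.
I_c = πr⁴/4 = π × 0.5⁴/4 = 0.0490874 m⁴.
Centre of pressure: y_p = y_c + I_c/(y_c·A) = 7.06 + 0.0490874/(7.06 × 0.785398) = 7.06 + 0.0088527 = 7.06885 m along the plane.
The resultant acts 0.5 + 0.0088527 = 0.508853 m (along the plate) below the hinge at the top edge, so the moment about the hinge is M = F × 0.508853 = 23.7347 × 0.508853 = 12.0775 kN·m.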